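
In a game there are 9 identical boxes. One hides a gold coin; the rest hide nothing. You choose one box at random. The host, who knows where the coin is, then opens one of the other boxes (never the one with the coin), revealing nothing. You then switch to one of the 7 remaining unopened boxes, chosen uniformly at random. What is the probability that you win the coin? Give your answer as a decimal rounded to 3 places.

0.127

Your original box holds the coin with probability 1/9, so the other 8 collectively hold it with probability 8/9.
The host can always find an empty box to open, so this doesn't change that 8/9; it is now spread over the 7 remaining unopened boxes.
P(win by switching) = (8/9) · (1/7) = 8/63 ≈ 0.127.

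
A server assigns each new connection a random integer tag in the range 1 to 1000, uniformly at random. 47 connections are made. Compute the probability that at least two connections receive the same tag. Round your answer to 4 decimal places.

It's easier to compute the probability that all 47 are distinct.
P(all distinct) = 1000/1000 · 999/1000 · ··· · 954/1000 ≈ 0.3335.
So the probability of at least one match is 1 − 0.3335 = 0.6665.

0.6665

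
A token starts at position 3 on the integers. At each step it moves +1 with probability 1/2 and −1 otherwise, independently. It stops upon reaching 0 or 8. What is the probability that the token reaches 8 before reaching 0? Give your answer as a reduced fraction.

3/8

With a fair step, P(i) = ½P(i−1) + ½P(i+1) with P(0)=0, P(8)=1 has the linear solution P(i) = i/8.
P(3) = 3/8.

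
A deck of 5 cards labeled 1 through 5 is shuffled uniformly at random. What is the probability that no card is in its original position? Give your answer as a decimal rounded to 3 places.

This is the derangement probability: permutations of 5 with no fixed point.
D(5) = 5! · (1 − 1/1! + 1/2! − ··· + (−1)^5/5!) = 44.
P = 44/120 = 11/30 ≈ 0.367.

0.367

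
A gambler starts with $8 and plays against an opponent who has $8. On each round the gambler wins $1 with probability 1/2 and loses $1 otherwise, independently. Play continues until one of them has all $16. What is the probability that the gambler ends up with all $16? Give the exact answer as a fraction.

1/2

With a fair step, P(i) = ½P(i−1) + ½P(i+1) with P(0)=0, P(16)=1 has the linear solution P(i) = i/16.
P(8) = 8/16 = 1/2.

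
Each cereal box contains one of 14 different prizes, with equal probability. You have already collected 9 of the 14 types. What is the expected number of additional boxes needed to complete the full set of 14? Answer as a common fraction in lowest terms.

959/30

Starting from 9 distinct types, each trial gives a new one with probability (14−i)/14 when i types are held, so the wait for the next new type is 14/(14−i).
E = 14/5 + 14/4 + 14/3 + 14/2 + 14/1 = 959/30.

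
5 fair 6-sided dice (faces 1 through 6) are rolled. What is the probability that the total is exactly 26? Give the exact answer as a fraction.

35/3888

There are 6^5 = 7776 equally likely outcomes.
The number of ordered 5-tuples from {1,…,6} summing to 26 is 70.
P(sum = 26) = 70/7776 = 35/3888.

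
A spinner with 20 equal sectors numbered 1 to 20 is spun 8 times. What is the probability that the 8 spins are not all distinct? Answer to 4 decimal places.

P(all 8 different) = 20/20 · 19/20 · ··· · 13/20 ≈ 0.1984.
P(at least two equal) = 1 − 0.1984 = 0.8016.

0.8016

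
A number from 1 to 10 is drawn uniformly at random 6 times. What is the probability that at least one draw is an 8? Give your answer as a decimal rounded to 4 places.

0.4686

P(no draw is an 8) = (9/10)^6 ≈ 0.5314.
P(at least one) = 1 − 0.5314 = 0.4686.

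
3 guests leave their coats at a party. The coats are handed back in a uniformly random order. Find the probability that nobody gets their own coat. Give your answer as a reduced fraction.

1/3

This is the derangement probability: permutations of 3 with no fixed point.
D(3) = 3! · (1 − 1/1! + 1/2! − ··· + (−1)^3/3!) = 2.
P = 2/6 = 1/3.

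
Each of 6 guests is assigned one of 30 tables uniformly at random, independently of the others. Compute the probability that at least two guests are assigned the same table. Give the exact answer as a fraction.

It's easier to compute the probability that all 6 are distinct.
P(all distinct) = 30/30 · 29/30 · ··· · 25/30 = 2639/4500.
So the probability of at least one match is 1 − 2639/4500 = 1861/4500.

1861/4500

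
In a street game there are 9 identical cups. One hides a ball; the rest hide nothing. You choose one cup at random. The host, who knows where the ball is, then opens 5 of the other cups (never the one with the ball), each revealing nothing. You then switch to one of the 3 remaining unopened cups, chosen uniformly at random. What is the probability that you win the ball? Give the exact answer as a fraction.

Your original cup holds the ball with probability 1/9, so the other 8 collectively hold it with probability 8/9.
The host can always find 5 empty cups to open, so the reveals don't change that 8/9; it is now spread over the 3 remaining unopened cups.
P(win by switching) = (8/9) · (1/3) = 8/27.

8/27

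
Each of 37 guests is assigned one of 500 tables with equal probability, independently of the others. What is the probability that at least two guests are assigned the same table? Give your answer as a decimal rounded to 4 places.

It's easier to compute the probability that all 37 are distinct.
P(all distinct) = 500/500 · 499/500 · ··· · 464/500 ≈ 0.2552.
So the probability of at least one match is 1 − 0.2552 = 0.7448.

0.7448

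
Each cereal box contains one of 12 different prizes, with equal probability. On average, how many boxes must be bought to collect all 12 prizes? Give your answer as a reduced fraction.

86021/2310

After i distinct types are collected, each trial gives a new one with probability (12−i)/12, so the expected wait for the next new type is 12/(12−i).
E = 12/12 + 12/11 + 12/10 + 12/9 + 12/8 + 12/7 + 12/6 + 12/5 + 12/4 + 12/3 + 12/2 + 12/1 = 86021/2310.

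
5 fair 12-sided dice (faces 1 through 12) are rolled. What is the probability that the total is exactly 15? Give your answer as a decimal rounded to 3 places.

0.004

There are 12^5 = 248832 equally likely outcomes.
The number of ordered 5-tuples from {1,…,12} summing to 15 is 1001.
P(sum = 15) = 1001/248832 ≈ 0.004.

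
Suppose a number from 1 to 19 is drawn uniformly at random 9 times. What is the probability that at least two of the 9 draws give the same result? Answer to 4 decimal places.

P(all 9 different) = 19/19 · 18/19 · ··· · 11/19 ≈ 0.1039.
P(at least two equal) = 1 − 0.1039 = 0.8961.

0.8961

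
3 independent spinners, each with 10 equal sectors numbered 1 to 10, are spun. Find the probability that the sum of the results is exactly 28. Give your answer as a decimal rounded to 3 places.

0.006

There are 10^3 = 1000 equally likely outcomes.
The number of ordered 3-tuples from {1,…,10} summing to 28 is 6.
P(sum = 28) = 6/1000 = 3/500 ≈ 0.006.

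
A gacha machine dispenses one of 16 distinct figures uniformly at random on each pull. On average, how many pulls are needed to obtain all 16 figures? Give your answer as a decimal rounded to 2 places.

After i distinct types are collected, each trial gives a new one with probability (16−i)/16, so the expected wait for the next new type is 16/(16−i).
E = 16/16 + 16/15 + 16/14 + 16/13 + 16/12 + 16/11 + 16/10 + 16/9 + 16/8 + 16/7 + 16/6 + 16/5 + 16/4 + 16/3 + 16/2 + 16/1 = 2436559/45045 ≈ 54.09.

54.09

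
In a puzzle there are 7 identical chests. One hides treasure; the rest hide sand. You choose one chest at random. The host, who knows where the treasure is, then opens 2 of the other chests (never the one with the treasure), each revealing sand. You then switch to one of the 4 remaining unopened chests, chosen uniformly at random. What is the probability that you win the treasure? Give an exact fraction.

Your original chest holds the treasure with probability 1/7, so the other 6 collectively hold it with probability 6/7.
The host can always find 2 empty chests to open, so the reveals don't change that 6/7; it is now spread over the 4 remaining unopened chests.
P(win by switching) = (6/7) · (1/4) = 3/14.

3/14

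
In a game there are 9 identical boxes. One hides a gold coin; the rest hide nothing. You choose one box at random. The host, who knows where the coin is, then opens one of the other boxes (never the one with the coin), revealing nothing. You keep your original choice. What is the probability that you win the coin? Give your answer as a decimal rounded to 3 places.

0.111

The host can always open an empty box regardless of your choice, so this gives no information about your original box.
P(win by staying) = 1/9 ≈ 0.111.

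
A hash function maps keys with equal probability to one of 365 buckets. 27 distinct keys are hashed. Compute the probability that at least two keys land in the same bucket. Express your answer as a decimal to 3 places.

0.627

It's easier to compute the probability that all 27 are distinct.
P(all distinct) = 365/365 · 364/365 · ··· · 339/365 ≈ 0.373.
So the probability of at least one match is 1 − 0.373 = 0.627.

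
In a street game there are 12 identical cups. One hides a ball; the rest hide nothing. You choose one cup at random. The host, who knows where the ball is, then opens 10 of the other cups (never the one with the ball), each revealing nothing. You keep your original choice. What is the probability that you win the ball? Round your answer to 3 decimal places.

The host can always open 10 empty cups regardless of your choice, so the reveals give no information about your original cup.
P(win by staying) = 1/12 ≈ 0.083.

0.083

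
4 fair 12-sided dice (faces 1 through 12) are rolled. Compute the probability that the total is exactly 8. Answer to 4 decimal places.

There are 12^4 = 20736 equally likely outcomes.
The number of ordered 4-tuples from {1,…,12} summing to 8 is 35.
P(sum = 8) = 35/20736 ≈ 0.0017.

0.0017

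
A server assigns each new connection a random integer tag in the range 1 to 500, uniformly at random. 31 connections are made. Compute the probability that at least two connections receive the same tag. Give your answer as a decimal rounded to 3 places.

0.613

It's easier to compute the probability that all 31 are distinct.
P(all distinct) = 500/500 · 499/500 · ··· · 470/500 ≈ 0.387.
So the probability of at least one match is 1 − 0.387 = 0.613.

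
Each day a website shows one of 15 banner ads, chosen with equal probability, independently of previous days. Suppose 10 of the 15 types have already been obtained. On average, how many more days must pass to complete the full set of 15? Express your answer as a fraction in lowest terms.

137/4

Starting from 10 distinct types, each trial gives a new one with probability (15−i)/15 when i types are held, so the wait for the next new type is 15/(15−i).
E = 15/5 + 15/4 + 15/3 + 15/2 + 15/1 = 137/4.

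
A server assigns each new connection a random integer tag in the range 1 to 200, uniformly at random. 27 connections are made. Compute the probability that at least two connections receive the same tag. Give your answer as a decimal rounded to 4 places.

0.8409

It's easier to compute the probability that all 27 are distinct.
P(all distinct) = 200/200 · 199/200 · ··· · 174/200 ≈ 0.1591.
So the probability of at least one match is 1 − 0.1591 = 0.8409.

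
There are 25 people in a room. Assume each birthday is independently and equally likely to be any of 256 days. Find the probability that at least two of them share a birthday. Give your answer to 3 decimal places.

It's easier to compute the probability that all 25 are distinct.
P(all distinct) = 256/256 · 255/256 · ··· · 232/256 ≈ 0.298.
So the probability of at least one match is 1 − 0.298 = 0.702.

0.702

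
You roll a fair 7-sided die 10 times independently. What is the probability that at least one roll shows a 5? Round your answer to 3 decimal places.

P(no roll shows a 5) = (6/7)^10 ≈ 0.214.
P(at least one) = 1 − 0.214 = 0.786.

0.786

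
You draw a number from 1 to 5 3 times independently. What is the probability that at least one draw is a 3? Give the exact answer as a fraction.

P(no draw is a 3) = (4/5)^3 = 64/125.
P(at least one) = 1 − 64/125 = 61/125.

61/125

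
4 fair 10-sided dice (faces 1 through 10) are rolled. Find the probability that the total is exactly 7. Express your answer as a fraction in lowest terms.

1/500

There are 10^4 = 10000 equally likely outcomes.
The number of ordered 4-tuples from {1,…,10} summing to 7 is 20.
P(sum = 7) = 20/10000 = 1/500.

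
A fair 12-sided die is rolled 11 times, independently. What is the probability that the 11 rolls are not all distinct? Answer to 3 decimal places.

0.999

P(all 11 different) = 12/12 · 11/12 · ··· · 2/12 ≈ 0.001.
P(at least two equal) = 1 − 0.001 = 0.999.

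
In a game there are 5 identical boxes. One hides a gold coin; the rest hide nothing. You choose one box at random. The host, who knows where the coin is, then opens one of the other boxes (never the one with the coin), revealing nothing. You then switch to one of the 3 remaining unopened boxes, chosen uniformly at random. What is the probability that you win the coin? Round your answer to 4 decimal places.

Your original box holds the coin with probability 1/5, so the other 4 collectively hold it with probability 4/5.
The host can always find an empty box to open, so this doesn't change that 4/5; it is now spread over the 3 remaining unopened boxes.
P(win by switching) = (4/5) · (1/3) = 4/15 ≈ 0.2667.

0.2667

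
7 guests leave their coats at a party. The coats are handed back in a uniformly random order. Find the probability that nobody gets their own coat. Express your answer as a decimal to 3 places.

This is the derangement probability: permutations of 7 with no fixed point.
D(7) = 7! · (1 − 1/1! + 1/2! − ··· + (−1)^7/7!) = 1854.
P = 1854/5040 = 103/280 ≈ 0.368.

0.368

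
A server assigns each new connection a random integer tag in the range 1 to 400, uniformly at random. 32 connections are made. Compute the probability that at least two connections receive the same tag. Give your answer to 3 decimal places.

0.720

It's easier to compute the probability that all 32 are distinct.
P(all distinct) = 400/400 · 399/400 · ··· · 369/400 ≈ 0.280.
So the probability of at least one match is 1 − 0.280 = 0.720.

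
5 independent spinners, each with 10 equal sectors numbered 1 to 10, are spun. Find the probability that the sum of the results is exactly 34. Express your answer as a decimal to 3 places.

There are 10^5 = 100000 equally likely outcomes.
The number of ordered 5-tuples from {1,…,10} summing to 34 is 3795.
P(sum = 34) = 3795/100000 = 759/20000 ≈ 0.038.

0.038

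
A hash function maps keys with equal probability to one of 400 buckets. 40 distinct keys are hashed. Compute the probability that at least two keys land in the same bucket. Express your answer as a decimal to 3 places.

0.867

It's easier to compute the probability that all 40 are distinct.
P(all distinct) = 400/400 · 399/400 · ··· · 361/400 ≈ 0.133.
So the probability of at least one match is 1 − 0.133 = 0.867.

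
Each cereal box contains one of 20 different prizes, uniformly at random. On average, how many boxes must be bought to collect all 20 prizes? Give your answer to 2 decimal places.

71.95

After i distinct types are collected, each trial gives a new one with probability (20−i)/20, so the expected wait for the next new type is 20/(20−i).
E = 20/20 + 20/19 + 20/18 + 20/17 + 20/16 + 20/15 + 20/14 + 20/13 + 20/12 + 20/11 + 20/10 + 20/9 + 20/8 + 20/7 + 20/6 + 20/5 + 20/4 + 20/3 + 20/2 + 20/1 = 279175675/3879876 ≈ 71.95.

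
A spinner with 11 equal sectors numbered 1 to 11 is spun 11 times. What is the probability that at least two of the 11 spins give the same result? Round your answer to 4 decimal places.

0.9999

P(all 11 different) = 11/11 · 10/11 · ··· · 1/11 ≈ 0.0001.
P(at least two equal) = 1 − 0.0001 = 0.9999.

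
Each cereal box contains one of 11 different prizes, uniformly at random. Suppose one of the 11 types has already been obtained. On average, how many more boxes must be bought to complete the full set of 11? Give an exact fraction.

Starting from 1 distinct type, each trial gives a new one with probability (11−i)/11 when i types are held, so the wait for the next new type is 11/(11−i).
E = 11/10 + 11/9 + 11/8 + 11/7 + 11/6 + 11/5 + 11/4 + 11/3 + 11/2 + 11/1 = 81191/2520.

81191/2520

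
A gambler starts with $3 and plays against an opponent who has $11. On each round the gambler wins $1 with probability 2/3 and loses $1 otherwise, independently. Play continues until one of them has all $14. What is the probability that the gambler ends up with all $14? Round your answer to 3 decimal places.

Let r = q/p = (1/3)/(2/3) = 1/2. The recurrence P(i) = p·P(i+1) + q·P(i−1) with P(0)=0, P(14)=1 gives P(i) = (1 − r^i)/(1 − r^14).
P(3) = (1 − (1/2)^3) / (1 − (1/2)^14) = 14336/16383 ≈ 0.875.

0.875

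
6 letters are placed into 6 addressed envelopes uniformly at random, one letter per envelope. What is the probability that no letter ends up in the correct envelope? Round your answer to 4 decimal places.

This is the derangement probability: permutations of 6 with no fixed point.
D(6) = 6! · (1 − 1/1! + 1/2! − ··· + (−1)^6/6!) = 265.
P = 265/720 = 53/144 ≈ 0.3681.

0.3681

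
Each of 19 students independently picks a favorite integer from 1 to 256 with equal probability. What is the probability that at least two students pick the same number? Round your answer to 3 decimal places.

0.496

It's easier to compute the probability that all 19 are distinct.
P(all distinct) = 256/256 · 255/256 · ··· · 238/256 ≈ 0.504.
So the probability of at least one match is 1 − 0.504 = 0.496.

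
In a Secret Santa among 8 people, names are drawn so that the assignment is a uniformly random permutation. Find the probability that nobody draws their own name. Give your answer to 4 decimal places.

0.3679

This is the derangement probability: permutations of 8 with no fixed point.
D(8) = 8! · (1 − 1/1! + 1/2! − ··· + (−1)^8/8!) = 14833.
P = 14833/40320 = 2119/5760 ≈ 0.3679.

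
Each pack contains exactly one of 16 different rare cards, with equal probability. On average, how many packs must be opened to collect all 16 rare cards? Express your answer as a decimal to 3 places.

After i distinct types are collected, each trial gives a new one with probability (16−i)/16, so the expected wait for the next new type is 16/(16−i).
E = 16/16 + 16/15 + 16/14 + 16/13 + 16/12 + 16/11 + 16/10 + 16/9 + 16/8 + 16/7 + 16/6 + 16/5 + 16/4 + 16/3 + 16/2 + 16/1 = 2436559/45045 ≈ 54.092.

54.092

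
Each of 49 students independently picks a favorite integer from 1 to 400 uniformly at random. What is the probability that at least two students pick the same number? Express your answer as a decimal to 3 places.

0.953

It's easier to compute the probability that all 49 are distinct.
P(all distinct) = 400/400 · 399/400 · ··· · 352/400 ≈ 0.047.
So the probability of at least one match is 1 − 0.047 = 0.953.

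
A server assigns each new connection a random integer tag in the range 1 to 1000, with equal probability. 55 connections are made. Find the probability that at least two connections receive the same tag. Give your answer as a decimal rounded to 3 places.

0.780

It's easier to compute the probability that all 55 are distinct.
P(all distinct) = 1000/1000 · 999/1000 · ··· · 946/1000 ≈ 0.220.
So the probability of at least one match is 1 − 0.220 = 0.780.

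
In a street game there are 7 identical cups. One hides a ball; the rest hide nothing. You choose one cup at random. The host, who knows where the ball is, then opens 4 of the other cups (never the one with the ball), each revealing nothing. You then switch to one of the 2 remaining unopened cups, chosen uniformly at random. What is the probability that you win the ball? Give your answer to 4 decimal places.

Your original cup holds the ball with probability 1/7, so the other 6 collectively hold it with probability 6/7.
The host can always find 4 empty cups to open, so the reveals don't change that 6/7; it is now spread over the 2 remaining unopened cups.
P(win by switching) = (6/7) · (1/2) = 3/7 ≈ 0.4286.

0.4286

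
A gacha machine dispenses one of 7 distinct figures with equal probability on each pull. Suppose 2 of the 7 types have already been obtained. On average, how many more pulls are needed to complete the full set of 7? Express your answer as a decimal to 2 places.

Starting from 2 distinct types, each trial gives a new one with probability (7−i)/7 when i types are held, so the wait for the next new type is 7/(7−i).
E = 7/5 + 7/4 + 7/3 + 7/2 + 7/1 = 959/60 ≈ 15.98.

15.98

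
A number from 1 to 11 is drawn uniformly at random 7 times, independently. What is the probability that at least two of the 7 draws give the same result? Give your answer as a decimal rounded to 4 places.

P(all 7 different) = 11/11 · 10/11 · ··· · 5/11 ≈ 0.0853.
P(at least two equal) = 1 − 0.0853 = 0.9147.

0.9147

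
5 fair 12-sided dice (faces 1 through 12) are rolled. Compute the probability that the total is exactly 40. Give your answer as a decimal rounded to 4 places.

0.0328

There are 12^5 = 248832 equally likely outcomes.
The number of ordered 5-tuples from {1,…,12} summing to 40 is 8151.
P(sum = 40) = 8151/248832 = 2717/82944 ≈ 0.0328.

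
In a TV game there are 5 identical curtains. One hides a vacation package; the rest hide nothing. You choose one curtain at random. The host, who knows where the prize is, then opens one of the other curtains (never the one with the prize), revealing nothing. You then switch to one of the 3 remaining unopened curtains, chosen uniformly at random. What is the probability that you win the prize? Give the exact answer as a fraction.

4/15

Your original curtain holds the prize with probability 1/5, so the other 4 collectively hold it with probability 4/5.
The host can always find an empty curtain to open, so this doesn't change that 4/5; it is now spread over the 3 remaining unopened curtains.
P(win by switching) = (4/5) · (1/3) = 4/15.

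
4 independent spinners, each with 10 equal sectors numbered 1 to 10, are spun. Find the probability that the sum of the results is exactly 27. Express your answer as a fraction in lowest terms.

6/125

There are 10^4 = 10000 equally likely outcomes.
The number of ordered 4-tuples from {1,…,10} summing to 27 is 480.
P(sum = 27) = 480/10000 = 6/125.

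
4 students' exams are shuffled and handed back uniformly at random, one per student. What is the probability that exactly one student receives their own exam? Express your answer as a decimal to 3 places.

Choose which one is fixed: C(4,1) = 4 ways.
The remaining 3 must have no fixed point: D(3) = 2.
P = 4·2/24 = 1/3 ≈ 0.333.

0.333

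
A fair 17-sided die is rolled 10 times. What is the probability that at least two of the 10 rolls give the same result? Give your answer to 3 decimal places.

0.965

P(all 10 different) = 17/17 · 16/17 · ··· · 8/17 ≈ 0.035.
P(at least two equal) = 1 − 0.035 = 0.965.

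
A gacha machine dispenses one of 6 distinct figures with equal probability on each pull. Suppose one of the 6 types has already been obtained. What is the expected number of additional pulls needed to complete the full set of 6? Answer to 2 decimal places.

13.70

Starting from 1 distinct type, each trial gives a new one with probability (6−i)/6 when i types are held, so the wait for the next new type is 6/(6−i).
E = 6/5 + 6/4 + 6/3 + 6/2 + 6/1 = 137/10 ≈ 13.70.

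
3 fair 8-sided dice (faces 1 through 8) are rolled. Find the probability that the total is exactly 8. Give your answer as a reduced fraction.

21/512

There are 8^3 = 512 equally likely outcomes.
The number of ordered 3-tuples from {1,…,8} summing to 8 is 21.
P(sum = 8) = 21/512.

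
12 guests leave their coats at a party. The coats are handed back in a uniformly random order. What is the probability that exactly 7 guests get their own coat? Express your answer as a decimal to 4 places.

Choose which 7 of the 12 are fixed: C(12,7) = 792 ways.
The remaining 5 must have no fixed point: D(5) = 44.
P = 792·44/479001600 = 11/151200 ≈ 0.0001.

0.0001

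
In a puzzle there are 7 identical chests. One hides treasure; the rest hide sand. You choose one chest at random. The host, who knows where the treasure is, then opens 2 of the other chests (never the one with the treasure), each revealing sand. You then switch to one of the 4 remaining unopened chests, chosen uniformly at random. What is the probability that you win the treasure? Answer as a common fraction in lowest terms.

Your original chest holds the treasure with probability 1/7, so the other 6 collectively hold it with probability 6/7.
The host can always find 2 empty chests to open, so the reveals don't change that 6/7; it is now spread over the 4 remaining unopened chests.
P(win by switching) = (6/7) · (1/4) = 3/14.

3/14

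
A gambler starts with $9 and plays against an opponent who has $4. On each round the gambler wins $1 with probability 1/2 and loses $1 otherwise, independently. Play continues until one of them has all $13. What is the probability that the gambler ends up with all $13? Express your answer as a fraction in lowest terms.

9/13

With a fair step, P(i) = ½P(i−1) + ½P(i+1) with P(0)=0, P(13)=1 has the linear solution P(i) = i/13.
P(9) = 9/13.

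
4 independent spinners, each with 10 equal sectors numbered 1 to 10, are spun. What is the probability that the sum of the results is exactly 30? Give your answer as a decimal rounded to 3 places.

There are 10^4 = 10000 equally likely outcomes.
The number of ordered 4-tuples from {1,…,10} summing to 30 is 282.
P(sum = 30) = 282/10000 = 141/5000 ≈ 0.028.

0.028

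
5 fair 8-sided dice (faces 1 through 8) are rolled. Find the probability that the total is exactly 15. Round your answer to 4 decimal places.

0.0283

There are 8^5 = 32768 equally likely outcomes.
The number of ordered 5-tuples from {1,…,8} summing to 15 is 926.
P(sum = 15) = 926/32768 = 463/16384 ≈ 0.0283.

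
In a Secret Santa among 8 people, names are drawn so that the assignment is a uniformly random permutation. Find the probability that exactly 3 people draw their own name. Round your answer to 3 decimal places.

0.061

Choose which 3 of the 8 are fixed: C(8,3) = 56 ways.
The remaining 5 must have no fixed point: D(5) = 44.
P = 56·44/40320 = 11/180 ≈ 0.061.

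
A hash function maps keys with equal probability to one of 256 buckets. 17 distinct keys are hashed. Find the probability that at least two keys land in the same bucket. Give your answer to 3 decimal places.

It's easier to compute the probability that all 17 are distinct.
P(all distinct) = 256/256 · 255/256 · ··· · 240/256 ≈ 0.581.
So the probability of at least one match is 1 − 0.581 = 0.419.

0.419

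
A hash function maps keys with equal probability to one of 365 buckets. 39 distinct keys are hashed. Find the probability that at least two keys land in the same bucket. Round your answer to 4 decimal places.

It's easier to compute the probability that all 39 are distinct.
P(all distinct) = 365/365 · 364/365 · ··· · 327/365 ≈ 0.1218.
So the probability of at least one match is 1 − 0.1218 = 0.8782.

0.8782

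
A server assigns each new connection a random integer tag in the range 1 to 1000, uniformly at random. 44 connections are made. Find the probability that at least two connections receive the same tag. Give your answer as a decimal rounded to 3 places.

0.617

It's easier to compute the probability that all 44 are distinct.
P(all distinct) = 1000/1000 · 999/1000 · ··· · 957/1000 ≈ 0.383.
So the probability of at least one match is 1 − 0.383 = 0.617.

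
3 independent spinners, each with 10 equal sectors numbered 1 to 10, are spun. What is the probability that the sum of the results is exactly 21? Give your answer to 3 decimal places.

There are 10^3 = 1000 equally likely outcomes.
The number of ordered 3-tuples from {1,…,10} summing to 21 is 55.
P(sum = 21) = 55/1000 = 11/200 ≈ 0.055.

0.055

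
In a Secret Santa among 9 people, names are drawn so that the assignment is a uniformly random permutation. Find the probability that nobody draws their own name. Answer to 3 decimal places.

This is the derangement probability: permutations of 9 with no fixed point.
D(9) = 9! · (1 − 1/1! + 1/2! − ··· + (−1)^9/9!) = 133496.
P = 133496/362880 = 16687/45360 ≈ 0.368.

0.368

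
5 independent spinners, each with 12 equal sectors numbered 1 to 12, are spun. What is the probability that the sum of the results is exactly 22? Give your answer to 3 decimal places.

There are 12^5 = 248832 equally likely outcomes.
The number of ordered 5-tuples from {1,…,12} summing to 22 is 5355.
P(sum = 22) = 5355/248832 = 595/27648 ≈ 0.022.

0.022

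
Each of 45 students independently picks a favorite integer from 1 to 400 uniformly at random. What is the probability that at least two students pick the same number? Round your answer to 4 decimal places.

0.9236

It's easier to compute the probability that all 45 are distinct.
P(all distinct) = 400/400 · 399/400 · ··· · 356/400 ≈ 0.0764.
So the probability of at least one match is 1 − 0.0764 = 0.9236.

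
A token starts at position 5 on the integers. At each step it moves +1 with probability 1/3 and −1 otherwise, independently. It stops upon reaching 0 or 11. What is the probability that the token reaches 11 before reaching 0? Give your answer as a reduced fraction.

31/2047

Let r = q/p = (2/3)/(1/3) = 2. The recurrence P(i) = p·P(i+1) + q·P(i−1) with P(0)=0, P(11)=1 gives P(i) = (1 − r^i)/(1 − r^11).
P(5) = (1 − (2)^5) / (1 − (2)^11) = 31/2047.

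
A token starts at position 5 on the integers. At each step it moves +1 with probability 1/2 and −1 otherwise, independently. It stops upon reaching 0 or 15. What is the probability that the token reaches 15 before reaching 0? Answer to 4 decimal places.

With a fair step, P(i) = ½P(i−1) + ½P(i+1) with P(0)=0, P(15)=1 has the linear solution P(i) = i/15.
P(5) = 5/15 = 1/3 ≈ 0.3333.

0.3333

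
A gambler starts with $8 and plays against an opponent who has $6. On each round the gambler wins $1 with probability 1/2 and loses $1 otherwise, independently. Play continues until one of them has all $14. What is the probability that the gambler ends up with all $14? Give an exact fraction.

With a fair step, P(i) = ½P(i−1) + ½P(i+1) with P(0)=0, P(14)=1 has the linear solution P(i) = i/14.
P(8) = 8/14 = 4/7.

4/7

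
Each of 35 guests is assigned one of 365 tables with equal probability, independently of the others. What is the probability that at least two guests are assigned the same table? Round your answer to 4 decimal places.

It's easier to compute the probability that all 35 are distinct.
P(all distinct) = 365/365 · 364/365 · ··· · 331/365 ≈ 0.1856.
So the probability of at least one match is 1 − 0.1856 = 0.8144.

0.8144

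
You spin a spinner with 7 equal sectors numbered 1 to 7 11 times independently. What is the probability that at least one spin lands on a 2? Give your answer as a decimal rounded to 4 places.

0.8165

P(no spin lands on a 2) = (6/7)^11 ≈ 0.1835.
P(at least one) = 1 − 0.1835 = 0.8165.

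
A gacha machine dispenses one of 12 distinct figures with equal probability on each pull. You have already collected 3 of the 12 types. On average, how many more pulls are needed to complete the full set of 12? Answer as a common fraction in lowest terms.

Starting from 3 distinct types, each trial gives a new one with probability (12−i)/12 when i types are held, so the wait for the next new type is 12/(12−i).
E = 12/9 + 12/8 + 12/7 + 12/6 + 12/5 + 12/4 + 12/3 + 12/2 + 12/1 = 7129/210.

7129/210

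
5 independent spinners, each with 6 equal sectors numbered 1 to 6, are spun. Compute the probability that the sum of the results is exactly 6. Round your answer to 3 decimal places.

0.001

There are 6^5 = 7776 equally likely outcomes.
The number of ordered 5-tuples from {1,…,6} summing to 6 is 5.
P(sum = 6) = 5/7776 ≈ 0.001.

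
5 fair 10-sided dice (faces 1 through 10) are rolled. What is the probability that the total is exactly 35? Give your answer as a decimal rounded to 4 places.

There are 10^5 = 100000 equally likely outcomes.
The number of ordered 5-tuples from {1,…,10} summing to 35 is 3246.
P(sum = 35) = 3246/100000 = 1623/50000 ≈ 0.0325.

0.0325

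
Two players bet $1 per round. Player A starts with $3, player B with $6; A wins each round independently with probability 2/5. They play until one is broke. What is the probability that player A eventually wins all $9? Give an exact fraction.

Let r = q/p = (3/5)/(2/5) = 3/2. The recurrence P(i) = p·P(i+1) + q·P(i−1) with P(0)=0, P(9)=1 gives P(i) = (1 − r^i)/(1 − r^9).
P(3) = (1 − (3/2)^3) / (1 − (3/2)^9) = 64/1009.

64/1009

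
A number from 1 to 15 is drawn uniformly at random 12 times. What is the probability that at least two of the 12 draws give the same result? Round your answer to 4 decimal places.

P(all 12 different) = 15/15 · 14/15 · ··· · 4/15 ≈ 0.0017.
P(at least two equal) = 1 − 0.0017 = 0.9983.

0.9983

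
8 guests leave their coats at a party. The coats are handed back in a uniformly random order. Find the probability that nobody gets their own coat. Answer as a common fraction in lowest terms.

This is the derangement probability: permutations of 8 with no fixed point.
D(8) = 8! · (1 − 1/1! + 1/2! − ··· + (−1)^8/8!) = 14833.
P = 14833/40320 = 2119/5760.

2119/5760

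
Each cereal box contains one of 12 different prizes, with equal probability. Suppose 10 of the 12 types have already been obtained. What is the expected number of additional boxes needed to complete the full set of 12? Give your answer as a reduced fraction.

Starting from 10 distinct types, each trial gives a new one with probability (12−i)/12 when i types are held, so the wait for the next new type is 12/(12−i).
E = 12/2 + 12/1 = 18.

18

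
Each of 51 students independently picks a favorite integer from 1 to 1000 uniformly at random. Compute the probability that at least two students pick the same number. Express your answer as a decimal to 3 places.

0.727

It's easier to compute the probability that all 51 are distinct.
P(all distinct) = 1000/1000 · 999/1000 · ··· · 950/1000 ≈ 0.273.
So the probability of at least one match is 1 − 0.273 = 0.727.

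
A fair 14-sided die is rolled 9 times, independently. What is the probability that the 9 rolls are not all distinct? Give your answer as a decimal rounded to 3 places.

P(all 9 different) = 14/14 · 13/14 · ··· · 6/14 ≈ 0.035.
P(at least two equal) = 1 − 0.035 = 0.965.

0.965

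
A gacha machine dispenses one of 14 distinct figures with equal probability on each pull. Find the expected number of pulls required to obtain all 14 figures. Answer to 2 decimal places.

45.52

After i distinct types are collected, each trial gives a new one with probability (14−i)/14, so the expected wait for the next new type is 14/(14−i).
E = 14/14 + 14/13 + 14/12 + 14/11 + 14/10 + 14/9 + 14/8 + 14/7 + 14/6 + 14/5 + 14/4 + 14/3 + 14/2 + 14/1 = 1171733/25740 ≈ 45.52.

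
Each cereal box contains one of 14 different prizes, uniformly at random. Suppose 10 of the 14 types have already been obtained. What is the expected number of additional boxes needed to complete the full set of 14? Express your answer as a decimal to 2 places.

Starting from 10 distinct types, each trial gives a new one with probability (14−i)/14 when i types are held, so the wait for the next new type is 14/(14−i).
E = 14/4 + 14/3 + 14/2 + 14/1 = 175/6 ≈ 29.17.

29.17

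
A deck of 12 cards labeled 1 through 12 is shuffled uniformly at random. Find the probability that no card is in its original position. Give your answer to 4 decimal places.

This is the derangement probability: permutations of 12 with no fixed point.
D(12) = 12! · (1 − 1/1! + 1/2! − ··· + (−1)^12/12!) = 176214841.
P = 176214841/479001600 = 16019531/43545600 ≈ 0.3679.

0.3679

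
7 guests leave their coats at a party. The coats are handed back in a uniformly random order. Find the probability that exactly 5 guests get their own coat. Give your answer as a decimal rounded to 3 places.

0.004

Choose which 5 of the 7 are fixed: C(7,5) = 21 ways.
The remaining 2 must have no fixed point: D(2) = 1.
P = 21·1/5040 = 1/240 ≈ 0.004.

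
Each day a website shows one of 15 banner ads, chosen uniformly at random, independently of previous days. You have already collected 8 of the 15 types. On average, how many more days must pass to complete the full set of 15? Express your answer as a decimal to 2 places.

Starting from 8 distinct types, each trial gives a new one with probability (15−i)/15 when i types are held, so the wait for the next new type is 15/(15−i).
E = 15/7 + 15/6 + 15/5 + 15/4 + 15/3 + 15/2 + 15/1 = 1089/28 ≈ 38.89.

38.89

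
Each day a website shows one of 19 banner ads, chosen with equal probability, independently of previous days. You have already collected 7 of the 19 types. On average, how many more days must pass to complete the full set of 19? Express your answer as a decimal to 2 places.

Starting from 7 distinct types, each trial gives a new one with probability (19−i)/19 when i types are held, so the wait for the next new type is 19/(19−i).
E = 19/12 + 19/11 + 19/10 + 19/9 + 19/8 + 19/7 + 19/6 + 19/5 + 19/4 + 19/3 + 19/2 + 19/1 = 1634399/27720 ≈ 58.96.

58.96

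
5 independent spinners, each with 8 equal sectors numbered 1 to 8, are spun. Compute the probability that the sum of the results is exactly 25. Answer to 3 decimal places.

There are 8^5 = 32768 equally likely outcomes.
The number of ordered 5-tuples from {1,…,8} summing to 25 is 2226.
P(sum = 25) = 2226/32768 = 1113/16384 ≈ 0.068.

0.068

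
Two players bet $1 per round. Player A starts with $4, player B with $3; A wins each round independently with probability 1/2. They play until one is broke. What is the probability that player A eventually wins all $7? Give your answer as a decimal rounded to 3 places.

0.571

With a fair step, P(i) = ½P(i−1) + ½P(i+1) with P(0)=0, P(7)=1 has the linear solution P(i) = i/7.
P(4) = 4/7 ≈ 0.571.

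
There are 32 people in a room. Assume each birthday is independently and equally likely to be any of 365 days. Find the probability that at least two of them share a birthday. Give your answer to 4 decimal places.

It's easier to compute the probability that all 32 are distinct.
P(all distinct) = 365/365 · 364/365 · ··· · 334/365 ≈ 0.2467.
So the probability of at least one match is 1 − 0.2467 = 0.7533.

0.7533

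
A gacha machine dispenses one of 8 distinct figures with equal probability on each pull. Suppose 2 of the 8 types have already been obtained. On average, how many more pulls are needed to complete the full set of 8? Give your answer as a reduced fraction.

Starting from 2 distinct types, each trial gives a new one with probability (8−i)/8 when i types are held, so the wait for the next new type is 8/(8−i).
E = 8/6 + 8/5 + 8/4 + 8/3 + 8/2 + 8/1 = 98/5.

98/5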